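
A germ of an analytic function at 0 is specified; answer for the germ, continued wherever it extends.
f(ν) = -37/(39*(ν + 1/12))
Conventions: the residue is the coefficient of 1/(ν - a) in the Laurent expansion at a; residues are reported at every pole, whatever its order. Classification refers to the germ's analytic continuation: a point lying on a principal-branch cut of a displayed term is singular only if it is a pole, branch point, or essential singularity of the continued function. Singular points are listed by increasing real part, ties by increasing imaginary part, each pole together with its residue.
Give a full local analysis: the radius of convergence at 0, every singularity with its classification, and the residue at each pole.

Denominator factor (ν + 1/12): pole of order 1 at -1/12, modulus 1/12.
The radius of convergence is the smallest modulus among the singular points: 1/12.
At the order-1 pole -1/12 set g(ν) = (ν - (-1/12))*f(ν) = -37/39.
Simple pole: residue = g(a) at a = -1/12, which is -37/39.

Radius of convergence at 0: 1/12.
At -1/12: a pole of order 1; residue -37/39.


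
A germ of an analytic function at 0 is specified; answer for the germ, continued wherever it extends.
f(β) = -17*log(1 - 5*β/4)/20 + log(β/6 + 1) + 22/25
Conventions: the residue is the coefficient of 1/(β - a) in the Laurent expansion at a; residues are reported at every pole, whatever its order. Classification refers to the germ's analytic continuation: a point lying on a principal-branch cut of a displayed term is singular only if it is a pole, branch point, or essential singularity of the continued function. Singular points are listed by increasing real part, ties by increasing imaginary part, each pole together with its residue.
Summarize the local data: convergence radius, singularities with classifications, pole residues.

Branch term (-17/20)*log(1 - β/(4/5)): its argument vanishes at β = 4/5, a logarithmic branch point, modulus 4/5.
Branch term (1)*log(1 - β/(-6)): its argument vanishes at β = -6, a logarithmic branch point, modulus 6.
The radius of convergence is the smallest modulus among the singular points: 4/5.
List the singular points by increasing real part (a conjugate pair: the negative imaginary part first).

Radius of convergence at 0: 4/5.
At -6: a logarithmic branch point.
At 4/5: a logarithmic branch point.


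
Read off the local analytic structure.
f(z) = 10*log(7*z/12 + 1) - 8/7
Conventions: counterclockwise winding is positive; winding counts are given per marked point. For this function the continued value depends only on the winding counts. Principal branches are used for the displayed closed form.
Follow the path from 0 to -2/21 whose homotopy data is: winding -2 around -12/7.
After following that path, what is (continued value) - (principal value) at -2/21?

Continued minus principal equals -(40)*pi*i.

The rational part is single-valued and drops out of the difference; each branch term changes only by its own monodromy.
(10)*log(1 - z/(-12/7)): each positive loop around -12/7 adds 2*pi*i to the log, so winding -2 contributes (10)*(-2)*2*pi*i = -(40)*pi*i.
Summing the contributions at z = -2/21 gives -(40)*pi*i.


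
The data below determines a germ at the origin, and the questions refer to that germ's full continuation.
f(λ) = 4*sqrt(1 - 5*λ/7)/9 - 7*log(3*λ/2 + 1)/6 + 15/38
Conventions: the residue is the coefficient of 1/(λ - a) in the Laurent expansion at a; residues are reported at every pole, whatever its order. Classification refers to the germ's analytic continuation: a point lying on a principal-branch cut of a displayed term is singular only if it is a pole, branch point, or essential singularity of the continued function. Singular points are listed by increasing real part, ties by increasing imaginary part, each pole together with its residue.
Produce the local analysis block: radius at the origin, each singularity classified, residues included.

Radius of convergence at 0: 2/3.
At -2/3: a logarithmic branch point.
At 7/5: an algebraic (square-root) branch point.

Branch term (-7/6)*log(1 - λ/(-2/3)): its argument vanishes at λ = -2/3, a logarithmic branch point, modulus 2/3.
Branch term (4/9)*sqrt(1 - λ/(7/5)): its argument vanishes at λ = 7/5, a square-root branch point, modulus 7/5.
The radius of convergence is the smallest modulus among the singular points: 2/3.
List the singular points by increasing real part (a conjugate pair: the negative imaginary part first).


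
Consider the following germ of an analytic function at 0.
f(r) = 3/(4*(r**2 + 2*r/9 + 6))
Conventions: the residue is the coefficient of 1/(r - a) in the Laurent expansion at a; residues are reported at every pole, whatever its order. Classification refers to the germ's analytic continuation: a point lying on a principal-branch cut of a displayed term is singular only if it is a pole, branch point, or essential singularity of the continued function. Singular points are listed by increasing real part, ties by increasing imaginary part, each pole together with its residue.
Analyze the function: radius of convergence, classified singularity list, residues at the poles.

Radius of convergence at 0: sqrt(6).
At (-1/9) - ((1/9)*sqrt(485))*i: a pole of order 1; residue ((27/3880)*sqrt(485))*i.
At (-1/9) + ((1/9)*sqrt(485))*i: a pole of order 1; residue -((27/3880)*sqrt(485))*i.

Denominator factor (r**2 + 2*r/9 + 6): discriminant -1940/81, complex-conjugate roots (-1/9) + ((1/9)*sqrt(485))*i and (-1/9) - ((1/9)*sqrt(485))*i; poles of order 1, moduli sqrt(6) and sqrt(6).
The radius of convergence is the smallest modulus among the singular points: sqrt(6).
The factor r**2 + 2*r/9 + 6 splits as (r - a)(r - a') with a = (-1/9) - ((1/9)*sqrt(485))*i, a' = (-1/9) + ((1/9)*sqrt(485))*i. At the order-1 pole a set g(r) = (r - a)*f(r) = [3/4] / (r - a').
Simple pole: residue = g(a) at a = (-1/9) - ((1/9)*sqrt(485))*i, which is ((27/3880)*sqrt(485))*i.
The factor r**2 + 2*r/9 + 6 splits as (r - a)(r - a') with a = (-1/9) + ((1/9)*sqrt(485))*i, a' = (-1/9) - ((1/9)*sqrt(485))*i. At the order-1 pole a set g(r) = (r - a)*f(r) = [3/4] / (r - a').
Simple pole: residue = g(a) at a = (-1/9) + ((1/9)*sqrt(485))*i, which is -((27/3880)*sqrt(485))*i.
List the singular points by increasing real part (a conjugate pair: the negative imaginary part first).


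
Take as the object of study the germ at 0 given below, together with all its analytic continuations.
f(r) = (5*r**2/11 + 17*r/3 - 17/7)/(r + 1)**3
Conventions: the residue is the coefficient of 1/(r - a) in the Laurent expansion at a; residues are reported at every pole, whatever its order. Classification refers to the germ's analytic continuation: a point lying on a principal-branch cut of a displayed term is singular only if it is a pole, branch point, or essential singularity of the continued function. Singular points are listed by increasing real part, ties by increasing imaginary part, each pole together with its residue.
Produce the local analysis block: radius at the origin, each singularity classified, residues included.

Radius of convergence at 0: 1.
At -1: a pole of order 3; residue 5/11.

Denominator factor (r + 1)^3: pole of order 3 at -1, modulus 1.
The radius of convergence is the smallest modulus among the singular points: 1.
At the order-3 pole -1 set g(r) = (r - (-1))^3*f(r) = 5*r**2/11 + 17*r/3 - 17/7.
Order-3 pole: residue = g''(a)/2; g''(-1) = 10/11, so the residue is 5/11.


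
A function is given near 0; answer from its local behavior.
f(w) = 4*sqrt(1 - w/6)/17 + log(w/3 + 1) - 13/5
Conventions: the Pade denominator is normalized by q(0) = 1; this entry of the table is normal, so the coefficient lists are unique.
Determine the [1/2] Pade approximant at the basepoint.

Taylor coefficients needed (expand at 0): a_0 = -201/85, a_1 = 16/51, a_2 = -23/408, a_3 = 541/44064.
Write the denominator as Q(w) = 1 + q1*w + q2*w^2. Requiring Q*f - P = O(w^4) with deg P <= 1 kills the coefficients of w^2..w^3 in Q*f:
  w^2: a_2 + q1*a_1 + q2*a_0 = 0, i.e. -23/408 + (16/51)*q1 + (-201/85)*q2 = 0.
  w^3: a_3 + q1*a_2 + q2*a_1 = 0, i.e. 541/44064 + (-23/408)*q1 + (16/51)*q2 = 0.
Solving this linear system: q1 = 14167/43548, q2 = 15145/783864.
The numerator is Q*f truncated at degree 1: P0 = a_0 = -201/85; P1 = a_1 + q1*a_0 = -1686287/3701580.

The Pade approximant has numerator coefficients [-201/85, -1686287/3701580]; denominator coefficients [1, 14167/43548, 15145/783864].


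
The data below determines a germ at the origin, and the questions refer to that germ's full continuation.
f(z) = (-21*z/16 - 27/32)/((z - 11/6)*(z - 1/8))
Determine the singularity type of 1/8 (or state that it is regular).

The point is a pole of order 1.

The denominator factor z - 1/8 vanishes at 1/8 and appears to the power 1; the numerator there equals -129/128, nonzero, and no other factor vanishes.
Hence a pole whose order is the multiplicity, 1.


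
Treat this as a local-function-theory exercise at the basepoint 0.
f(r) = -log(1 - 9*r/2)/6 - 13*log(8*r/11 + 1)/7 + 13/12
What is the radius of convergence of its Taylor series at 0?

The radius of convergence is 2/9.

Branch term (-13/7)*log(1 - r/(-11/8)): its argument vanishes at r = -11/8, a logarithmic branch point, modulus 11/8.
Branch term (-1/6)*log(1 - r/(2/9)): its argument vanishes at r = 2/9, a logarithmic branch point, modulus 2/9.
The radius of convergence is the smallest modulus among the singular points: 2/9.


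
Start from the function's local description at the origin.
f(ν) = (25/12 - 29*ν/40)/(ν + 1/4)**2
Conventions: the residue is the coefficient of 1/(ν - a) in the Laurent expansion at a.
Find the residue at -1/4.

The residue is -29/40.

At the order-2 pole -1/4 set g(ν) = (ν - (-1/4))^2*f(ν) = 25/12 - 29*ν/40.
Order-2 pole: residue = g'(a); g'(-1/4) = -29/40, so the residue is -29/40.


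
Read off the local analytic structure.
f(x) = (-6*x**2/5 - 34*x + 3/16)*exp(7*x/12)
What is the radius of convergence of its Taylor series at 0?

The factor exp(7*x/12) is entire and contributes no finite singular point.
The polynomial part has no poles.
No finite singular points: the Taylor series at 0 converges everywhere.

The radius of convergence is infinite.


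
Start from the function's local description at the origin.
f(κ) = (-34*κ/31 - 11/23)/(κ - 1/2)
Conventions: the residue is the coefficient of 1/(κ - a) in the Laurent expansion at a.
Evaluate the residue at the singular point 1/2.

At the order-1 pole 1/2 set g(κ) = (κ - (1/2))*f(κ) = -34*κ/31 - 11/23.
Simple pole: residue = g(a) at a = 1/2, which is -732/713.

The residue is -732/713.


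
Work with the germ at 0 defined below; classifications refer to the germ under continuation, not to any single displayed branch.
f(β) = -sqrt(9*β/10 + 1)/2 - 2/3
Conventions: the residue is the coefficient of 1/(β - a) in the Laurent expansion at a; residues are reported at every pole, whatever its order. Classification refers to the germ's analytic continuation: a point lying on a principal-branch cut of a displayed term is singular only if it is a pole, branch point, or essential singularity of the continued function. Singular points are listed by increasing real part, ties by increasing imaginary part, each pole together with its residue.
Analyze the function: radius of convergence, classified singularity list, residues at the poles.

Branch term (-1/2)*sqrt(1 - β/(-10/9)): its argument vanishes at β = -10/9, a square-root branch point, modulus 10/9.
The radius of convergence is the smallest modulus among the singular points: 10/9.

Radius of convergence at 0: 10/9.
At -10/9: an algebraic (square-root) branch point.


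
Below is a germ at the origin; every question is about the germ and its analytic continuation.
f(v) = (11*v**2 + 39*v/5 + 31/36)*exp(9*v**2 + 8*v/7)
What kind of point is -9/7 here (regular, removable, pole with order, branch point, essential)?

The point is a regular point.

There is no denominator, hence no pole anywhere.
The factor exp(9*v**2 + 8*v/7) is entire.
So the germ continues analytically to -9/7.


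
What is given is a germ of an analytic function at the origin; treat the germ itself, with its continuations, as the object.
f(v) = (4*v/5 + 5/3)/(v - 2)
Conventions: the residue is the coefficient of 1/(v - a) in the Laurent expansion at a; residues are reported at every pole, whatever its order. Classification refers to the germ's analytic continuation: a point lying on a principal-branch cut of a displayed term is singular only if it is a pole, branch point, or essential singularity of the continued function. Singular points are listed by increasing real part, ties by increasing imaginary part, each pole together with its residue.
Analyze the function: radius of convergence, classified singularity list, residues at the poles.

Denominator factor (v - 2): pole of order 1 at 2, modulus 2.
The radius of convergence is the smallest modulus among the singular points: 2.
At the order-1 pole 2 set g(v) = (v - (2))*f(v) = 4*v/5 + 5/3.
Simple pole: residue = g(a) at a = 2, which is 49/15.

Radius of convergence at 0: 2.
At 2: a pole of order 1; residue 49/15.


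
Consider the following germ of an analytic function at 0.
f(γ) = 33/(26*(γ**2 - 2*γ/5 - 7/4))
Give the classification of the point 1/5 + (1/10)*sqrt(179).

The point is a pole of order 1.

The denominator factor γ**2 - 2*γ/5 - 7/4 vanishes at 1/5 + (1/10)*sqrt(179) and appears to the power 1; the numerator there equals 33/26, nonzero, and no other factor vanishes.
Hence a pole whose order is the multiplicity, 1.


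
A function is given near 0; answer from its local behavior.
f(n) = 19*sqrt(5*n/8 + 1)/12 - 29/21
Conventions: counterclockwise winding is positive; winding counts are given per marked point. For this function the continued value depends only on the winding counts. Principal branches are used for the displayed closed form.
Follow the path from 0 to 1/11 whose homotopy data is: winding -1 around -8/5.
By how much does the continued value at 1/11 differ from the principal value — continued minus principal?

Continued minus principal equals -(19/264)*sqrt(2046).

The rational part is single-valued and drops out of the difference; each branch term changes only by its own monodromy.
(19/12)*sqrt(1 - n/(-8/5)): winding -1 is odd, the square root flips sign, contributing -2*(19/12)*sqrt(1 - (1/11)/(-8/5)) = -2*(19/12)*sqrt(93/88) = -(19/264)*sqrt(2046).
Summing the contributions at n = 1/11 gives -(19/264)*sqrt(2046).


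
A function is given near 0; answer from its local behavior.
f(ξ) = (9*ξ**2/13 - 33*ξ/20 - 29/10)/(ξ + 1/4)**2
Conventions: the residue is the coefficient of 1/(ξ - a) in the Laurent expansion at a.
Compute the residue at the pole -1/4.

The residue is -519/260.

At the order-2 pole -1/4 set g(ξ) = (ξ - (-1/4))^2*f(ξ) = 9*ξ**2/13 - 33*ξ/20 - 29/10.
Order-2 pole: residue = g'(a); g'(-1/4) = -519/260, so the residue is -519/260.


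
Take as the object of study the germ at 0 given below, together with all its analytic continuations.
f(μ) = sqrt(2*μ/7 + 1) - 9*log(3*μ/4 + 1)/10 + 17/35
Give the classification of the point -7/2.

The term (1)*sqrt(1 - μ/(-7/2)) has argument 1 - -7/2/(-7/2) = 0 at -7/2: a square-root (algebraic, two-sheeted) branch point; the remaining terms are analytic or single-valued there.

The point is an algebraic (square-root) branch point.


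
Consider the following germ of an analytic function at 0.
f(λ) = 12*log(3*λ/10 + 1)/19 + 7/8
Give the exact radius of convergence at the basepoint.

Branch term (12/19)*log(1 - λ/(-10/3)): its argument vanishes at λ = -10/3, a logarithmic branch point, modulus 10/3.
The radius of convergence is the smallest modulus among the singular points: 10/3.

The radius of convergence is 10/3.


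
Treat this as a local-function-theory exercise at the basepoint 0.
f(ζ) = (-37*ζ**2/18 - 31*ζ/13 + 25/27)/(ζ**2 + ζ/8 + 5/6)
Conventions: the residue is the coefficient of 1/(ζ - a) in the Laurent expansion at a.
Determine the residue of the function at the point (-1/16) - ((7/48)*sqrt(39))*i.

The residue is (-3983/3744) + ((83023/340704)*sqrt(39))*i.

The factor ζ**2 + ζ/8 + 5/6 splits as (ζ - a)(ζ - a') with a = (-1/16) - ((7/48)*sqrt(39))*i, a' = (-1/16) + ((7/48)*sqrt(39))*i. At the order-1 pole a set g(ζ) = (ζ - a)*f(ζ) = [-37*ζ**2/18 - 31*ζ/13 + 25/27] / (ζ - a').
Simple pole: residue = g(a) at a = (-1/16) - ((7/48)*sqrt(39))*i, which is (-3983/3744) + ((83023/340704)*sqrt(39))*i.


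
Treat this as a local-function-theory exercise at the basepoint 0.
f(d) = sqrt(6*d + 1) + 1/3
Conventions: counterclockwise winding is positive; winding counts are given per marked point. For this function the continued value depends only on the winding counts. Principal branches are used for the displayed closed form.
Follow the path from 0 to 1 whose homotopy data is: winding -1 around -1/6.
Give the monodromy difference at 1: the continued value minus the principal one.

The rational part is single-valued and drops out of the difference; each branch term changes only by its own monodromy.
(1)*sqrt(1 - d/(-1/6)): winding -1 is odd, the square root flips sign, contributing -2*(1)*sqrt(1 - (1)/(-1/6)) = -2*(1)*sqrt(7) = -(2)*sqrt(7).
Summing the contributions at d = 1 gives -(2)*sqrt(7).

Continued minus principal equals -(2)*sqrt(7).


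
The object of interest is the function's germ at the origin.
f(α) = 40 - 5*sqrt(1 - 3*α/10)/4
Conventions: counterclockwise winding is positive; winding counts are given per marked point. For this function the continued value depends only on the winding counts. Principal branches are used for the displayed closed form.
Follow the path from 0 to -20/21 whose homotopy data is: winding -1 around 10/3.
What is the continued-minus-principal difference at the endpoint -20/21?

The rational part is single-valued and drops out of the difference; each branch term changes only by its own monodromy.
(-5/4)*sqrt(1 - α/(10/3)): winding -1 is odd, the square root flips sign, contributing -2*(-5/4)*sqrt(1 - (-20/21)/(10/3)) = -2*(-5/4)*sqrt(9/7) = (15/14)*sqrt(7).
Summing the contributions at α = -20/21 gives (15/14)*sqrt(7).

Continued minus principal equals (15/14)*sqrt(7).


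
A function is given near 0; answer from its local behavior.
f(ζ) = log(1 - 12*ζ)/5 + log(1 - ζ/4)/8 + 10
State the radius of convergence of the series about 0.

Branch term (1/8)*log(1 - ζ/(4)): its argument vanishes at ζ = 4, a logarithmic branch point, modulus 4.
Branch term (1/5)*log(1 - ζ/(1/12)): its argument vanishes at ζ = 1/12, a logarithmic branch point, modulus 1/12.
The radius of convergence is the smallest modulus among the singular points: 1/12.

The radius of convergence is 1/12.


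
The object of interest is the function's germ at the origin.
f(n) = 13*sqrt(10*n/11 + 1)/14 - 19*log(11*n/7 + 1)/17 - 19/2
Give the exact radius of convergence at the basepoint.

Branch term (13/14)*sqrt(1 - n/(-11/10)): its argument vanishes at n = -11/10, a square-root branch point, modulus 11/10.
Branch term (-19/17)*log(1 - n/(-7/11)): its argument vanishes at n = -7/11, a logarithmic branch point, modulus 7/11.
The radius of convergence is the smallest modulus among the singular points: 7/11.

The radius of convergence is 7/11.


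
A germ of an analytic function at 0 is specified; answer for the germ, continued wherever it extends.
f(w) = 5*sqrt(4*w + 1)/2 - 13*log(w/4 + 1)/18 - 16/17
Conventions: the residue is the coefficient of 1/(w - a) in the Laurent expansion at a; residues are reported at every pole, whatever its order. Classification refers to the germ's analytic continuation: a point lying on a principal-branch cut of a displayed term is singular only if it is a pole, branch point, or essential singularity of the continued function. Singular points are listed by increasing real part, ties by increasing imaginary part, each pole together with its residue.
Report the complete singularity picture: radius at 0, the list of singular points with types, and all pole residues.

Branch term (5/2)*sqrt(1 - w/(-1/4)): its argument vanishes at w = -1/4, a square-root branch point, modulus 1/4.
Branch term (-13/18)*log(1 - w/(-4)): its argument vanishes at w = -4, a logarithmic branch point, modulus 4.
The radius of convergence is the smallest modulus among the singular points: 1/4.
List the singular points by increasing real part (a conjugate pair: the negative imaginary part first).

Radius of convergence at 0: 1/4.
At -4: a logarithmic branch point.
At -1/4: an algebraic (square-root) branch point.


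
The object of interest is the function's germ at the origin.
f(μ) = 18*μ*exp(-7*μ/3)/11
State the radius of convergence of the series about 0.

The radius of convergence is infinite.

The factor exp(-7*μ/3) is entire and contributes no finite singular point.
The polynomial part has no poles.
No finite singular points: the Taylor series at 0 converges everywhere.


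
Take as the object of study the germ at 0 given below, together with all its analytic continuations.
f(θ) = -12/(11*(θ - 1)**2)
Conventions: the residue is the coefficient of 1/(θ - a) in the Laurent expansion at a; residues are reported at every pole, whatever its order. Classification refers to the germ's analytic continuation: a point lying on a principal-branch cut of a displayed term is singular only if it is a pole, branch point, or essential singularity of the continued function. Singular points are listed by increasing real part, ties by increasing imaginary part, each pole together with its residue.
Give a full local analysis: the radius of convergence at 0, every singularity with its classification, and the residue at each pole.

Denominator factor (θ - 1)^2: pole of order 2 at 1, modulus 1.
The radius of convergence is the smallest modulus among the singular points: 1.
At the order-2 pole 1 set g(θ) = (θ - (1))^2*f(θ) = -12/11.
Order-2 pole: residue = g'(a); g'(1) = 0, so the residue is 0.

Radius of convergence at 0: 1.
At 1: a pole of order 2; residue 0.


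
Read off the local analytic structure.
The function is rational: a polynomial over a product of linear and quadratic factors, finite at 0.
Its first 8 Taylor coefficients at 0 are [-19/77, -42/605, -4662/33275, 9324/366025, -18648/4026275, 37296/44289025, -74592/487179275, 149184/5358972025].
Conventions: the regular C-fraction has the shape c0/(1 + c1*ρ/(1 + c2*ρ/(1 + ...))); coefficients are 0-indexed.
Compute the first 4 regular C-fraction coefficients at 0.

Taylor coefficients (read off): a_0 = -19/77, a_1 = -42/605, a_2 = -4662/33275, a_3 = 9324/366025.
c0 = a_0 = -19/77. Peel one level at a time: if S = 1 + c*ρ/S' with S'(0) = 1, then c is the ρ-coefficient of S and S' = c*ρ/(S - 1).
S_1 = c0/f = 1 + (-294/1045)*ρ + (-882/1805)*ρ^2 + ...; c1 = -294/1045.
S_2 = c1*ρ/(S_1 - 1) = 1 + (-33/19)*ρ + (111/25)*ρ^2 + ...; c2 = -33/19.
S_3 = c2*ρ/(S_2 - 1) = 1 + (703/275)*ρ + ...; c3 = 703/275.

The regular C-fraction coefficients are [-19/77, -294/1045, -33/19, 703/275].


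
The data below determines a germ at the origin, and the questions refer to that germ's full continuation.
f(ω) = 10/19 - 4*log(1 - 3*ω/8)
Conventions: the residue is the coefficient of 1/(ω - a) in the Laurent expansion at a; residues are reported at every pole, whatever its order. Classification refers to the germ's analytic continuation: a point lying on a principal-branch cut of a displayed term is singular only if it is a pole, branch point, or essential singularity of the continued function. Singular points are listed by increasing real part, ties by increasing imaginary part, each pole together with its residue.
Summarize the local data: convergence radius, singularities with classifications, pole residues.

Radius of convergence at 0: 8/3.
At 8/3: a logarithmic branch point.

Branch term (-4)*log(1 - ω/(8/3)): its argument vanishes at ω = 8/3, a logarithmic branch point, modulus 8/3.
The radius of convergence is the smallest modulus among the singular points: 8/3.


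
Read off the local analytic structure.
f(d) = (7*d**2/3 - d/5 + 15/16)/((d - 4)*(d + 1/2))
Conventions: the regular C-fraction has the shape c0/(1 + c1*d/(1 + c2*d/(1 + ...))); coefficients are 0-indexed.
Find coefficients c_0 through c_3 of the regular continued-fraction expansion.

The regular C-fraction coefficients are [-15/32, 589/300, 57826/44175, -174913850/51089271].

Taylor coefficients (expand at 0): a_0 = -15/32, a_1 = 589/640, a_2 = -23129/7680, a_3 = 176039/30720.
c0 = a_0 = -15/32. Peel one level at a time: if S = 1 + c*d/S' with S'(0) = 1, then c is the d-coefficient of S and S' = c*d/(S - 1).
S_1 = c0/f = 1 + (589/300)*d + (-28913/11250)*d^2 + ...; c1 = 589/300.
S_2 = c1*d/(S_1 - 1) = 1 + (57826/44175)*d + (13993108/3122289)*d^2 + ...; c2 = 57826/44175.
S_3 = c2*d/(S_2 - 1) = 1 + (-174913850/51089271)*d + ...; c3 = -174913850/51089271.


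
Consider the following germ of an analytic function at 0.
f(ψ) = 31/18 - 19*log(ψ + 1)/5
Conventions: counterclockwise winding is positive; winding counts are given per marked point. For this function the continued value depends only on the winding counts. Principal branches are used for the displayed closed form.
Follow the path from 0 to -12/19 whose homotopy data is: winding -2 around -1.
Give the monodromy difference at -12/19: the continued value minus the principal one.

Continued minus principal equals (76/5)*pi*i.

The rational part is single-valued and drops out of the difference; each branch term changes only by its own monodromy.
(-19/5)*log(1 - ψ/(-1)): each positive loop around -1 adds 2*pi*i to the log, so winding -2 contributes (-19/5)*(-2)*2*pi*i = (76/5)*pi*i.
Summing the contributions at ψ = -12/19 gives (76/5)*pi*i.


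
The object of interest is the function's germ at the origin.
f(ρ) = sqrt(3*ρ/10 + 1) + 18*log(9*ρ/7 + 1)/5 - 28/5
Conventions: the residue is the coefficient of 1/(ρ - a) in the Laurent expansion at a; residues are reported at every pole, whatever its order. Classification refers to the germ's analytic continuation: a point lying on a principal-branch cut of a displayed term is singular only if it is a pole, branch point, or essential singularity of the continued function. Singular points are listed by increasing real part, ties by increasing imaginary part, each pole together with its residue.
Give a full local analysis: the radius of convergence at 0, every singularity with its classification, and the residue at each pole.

Branch term (1)*sqrt(1 - ρ/(-10/3)): its argument vanishes at ρ = -10/3, a square-root branch point, modulus 10/3.
Branch term (18/5)*log(1 - ρ/(-7/9)): its argument vanishes at ρ = -7/9, a logarithmic branch point, modulus 7/9.
The radius of convergence is the smallest modulus among the singular points: 7/9.
List the singular points by increasing real part (a conjugate pair: the negative imaginary part first).

Radius of convergence at 0: 7/9.
At -10/3: an algebraic (square-root) branch point.
At -7/9: a logarithmic branch point.


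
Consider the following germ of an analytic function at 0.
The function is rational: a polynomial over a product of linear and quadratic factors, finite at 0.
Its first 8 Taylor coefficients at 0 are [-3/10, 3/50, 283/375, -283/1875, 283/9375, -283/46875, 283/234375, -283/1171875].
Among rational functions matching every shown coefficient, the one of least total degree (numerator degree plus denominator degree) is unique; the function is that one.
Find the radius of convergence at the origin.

The radius of convergence is 5.

No rational of total degree below 3 reproduces all 8 coefficients; solving the [2/1] Pade equations on them gives f(θ) = (23*θ**2/6 - 3/2)/(θ + 5), whose expansion matches every shown term.
Denominator factor (θ + 5): pole of order 1 at -5, modulus 5.
The radius of convergence is the smallest modulus among the singular points: 5.


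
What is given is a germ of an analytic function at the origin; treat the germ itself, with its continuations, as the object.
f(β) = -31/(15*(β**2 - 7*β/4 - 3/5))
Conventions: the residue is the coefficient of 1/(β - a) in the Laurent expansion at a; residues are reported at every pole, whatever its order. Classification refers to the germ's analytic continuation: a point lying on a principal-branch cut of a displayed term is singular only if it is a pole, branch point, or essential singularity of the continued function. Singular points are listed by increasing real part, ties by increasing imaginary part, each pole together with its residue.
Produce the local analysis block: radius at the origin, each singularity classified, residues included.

Radius of convergence at 0: -7/8 + (1/40)*sqrt(2185).
At 7/8 - (1/40)*sqrt(2185): a pole of order 1; residue (124/6555)*sqrt(2185).
At 7/8 + (1/40)*sqrt(2185): a pole of order 1; residue -(124/6555)*sqrt(2185).

Denominator factor (β**2 - 7*β/4 - 3/5): discriminant 437/80, real irrational roots 7/8 + (1/40)*sqrt(2185) and 7/8 - (1/40)*sqrt(2185); poles of order 1, moduli 7/8 + (1/40)*sqrt(2185) and -7/8 + (1/40)*sqrt(2185).
The radius of convergence is the smallest modulus among the singular points: -7/8 + (1/40)*sqrt(2185).
The factor β**2 - 7*β/4 - 3/5 splits as (β - a)(β - a') with a = 7/8 - (1/40)*sqrt(2185), a' = 7/8 + (1/40)*sqrt(2185). At the order-1 pole a set g(β) = (β - a)*f(β) = [-31/15] / (β - a').
Simple pole: residue = g(a) at a = 7/8 - (1/40)*sqrt(2185), which is (124/6555)*sqrt(2185).
The factor β**2 - 7*β/4 - 3/5 splits as (β - a)(β - a') with a = 7/8 + (1/40)*sqrt(2185), a' = 7/8 - (1/40)*sqrt(2185). At the order-1 pole a set g(β) = (β - a)*f(β) = [-31/15] / (β - a').
Simple pole: residue = g(a) at a = 7/8 + (1/40)*sqrt(2185), which is -(124/6555)*sqrt(2185).
List the singular points by increasing real part (a conjugate pair: the negative imaginary part first).


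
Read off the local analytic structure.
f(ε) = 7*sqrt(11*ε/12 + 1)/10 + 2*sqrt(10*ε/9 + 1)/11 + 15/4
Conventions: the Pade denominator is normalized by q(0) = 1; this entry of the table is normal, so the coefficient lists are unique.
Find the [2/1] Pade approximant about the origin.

Taylor coefficients needed (expand at 0): a_0 = 1019/220, a_1 = 3341/7920, a_2 = -115853/1140480, a_3 = 4047149/82114560.
Write the denominator as Q(ε) = 1 + q1*ε. Requiring Q*f - P = O(ε^4) with deg P <= 2 kills the coefficients of ε^3..ε^3 in Q*f:
  ε^3: a_3 + q1*a_2 = 0, i.e. 4047149/82114560 + (-115853/1140480)*q1 = 0.
Solving this linear system: q1 = 4047149/8341416.
The numerator is Q*f truncated at degree 2: P0 = a_0 = 1019/220; P1 = a_1 + q1*a_0 = 1632724859/611703840; P2 = a_2 + q1*a_1 = 13621132009/132128029440.

The Pade approximant has numerator coefficients [1019/220, 1632724859/611703840, 13621132009/132128029440]; denominator coefficients [1, 4047149/8341416].


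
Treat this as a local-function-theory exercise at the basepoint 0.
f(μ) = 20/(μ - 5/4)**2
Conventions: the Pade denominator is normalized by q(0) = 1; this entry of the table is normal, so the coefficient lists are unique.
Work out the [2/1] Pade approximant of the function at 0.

The Pade approximant has numerator coefficients [64/5, 512/75, 1024/375]; denominator coefficients [1, -16/15].

Taylor coefficients needed (expand at 0): a_0 = 64/5, a_1 = 512/25, a_2 = 3072/125, a_3 = 16384/625.
Write the denominator as Q(μ) = 1 + q1*μ. Requiring Q*f - P = O(μ^4) with deg P <= 2 kills the coefficients of μ^3..μ^3 in Q*f:
  μ^3: a_3 + q1*a_2 = 0, i.e. 16384/625 + (3072/125)*q1 = 0.
Solving this linear system: q1 = -16/15.
The numerator is Q*f truncated at degree 2: P0 = a_0 = 64/5; P1 = a_1 + q1*a_0 = 512/75; P2 = a_2 + q1*a_1 = 1024/375.


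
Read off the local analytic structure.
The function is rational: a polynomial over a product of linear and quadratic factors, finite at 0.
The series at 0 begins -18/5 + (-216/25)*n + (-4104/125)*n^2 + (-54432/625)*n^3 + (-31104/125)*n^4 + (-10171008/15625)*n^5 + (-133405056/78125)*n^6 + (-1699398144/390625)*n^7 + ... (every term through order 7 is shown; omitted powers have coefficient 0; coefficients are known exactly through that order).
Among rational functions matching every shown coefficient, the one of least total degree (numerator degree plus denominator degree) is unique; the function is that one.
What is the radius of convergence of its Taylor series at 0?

No rational of total degree below 4 reproduces all 8 coefficients; solving the [0/4] Pade equations on them gives f(n) = -5/(8*(n**2 + n/2 - 5/12)**2), whose expansion matches every shown term.
Denominator factor (n**2 + n/2 - 5/12)^2: discriminant 23/12, real irrational roots -1/4 + (1/12)*sqrt(69) and -1/4 - (1/12)*sqrt(69); poles of order 2, moduli -1/4 + (1/12)*sqrt(69) and 1/4 + (1/12)*sqrt(69).
The radius of convergence is the smallest modulus among the singular points: -1/4 + (1/12)*sqrt(69).

The radius of convergence is -1/4 + (1/12)*sqrt(69).


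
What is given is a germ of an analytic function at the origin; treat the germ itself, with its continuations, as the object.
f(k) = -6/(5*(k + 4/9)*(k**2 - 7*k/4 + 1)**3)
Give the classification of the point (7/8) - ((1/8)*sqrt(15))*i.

The denominator factor k**2 - 7*k/4 + 1 vanishes at (7/8) - ((1/8)*sqrt(15))*i and appears to the power 3; the numerator there equals -6/5, nonzero, and no other factor vanishes.
Hence a pole whose order is the multiplicity, 3.

The point is a pole of order 3.


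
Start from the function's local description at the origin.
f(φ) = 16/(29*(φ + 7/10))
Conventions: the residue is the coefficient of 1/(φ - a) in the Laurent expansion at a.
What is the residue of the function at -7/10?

The residue is 16/29.

At the order-1 pole -7/10 set g(φ) = (φ - (-7/10))*f(φ) = 16/29.
Simple pole: residue = g(a) at a = -7/10, which is 16/29.


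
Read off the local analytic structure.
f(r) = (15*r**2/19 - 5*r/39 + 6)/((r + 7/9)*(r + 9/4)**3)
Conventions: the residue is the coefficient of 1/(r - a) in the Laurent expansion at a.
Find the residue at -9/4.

At the order-3 pole -9/4 set g(r) = (r - (-9/4))^3*f(r) = (15*r**2/19 - 5*r/39 + 6)/(r + 7/9).
Order-3 pole: residue = g''(a)/2; g''(-9/4) = -151593984/36772619, so the residue is -75796992/36772619.

The residue is -75796992/36772619.


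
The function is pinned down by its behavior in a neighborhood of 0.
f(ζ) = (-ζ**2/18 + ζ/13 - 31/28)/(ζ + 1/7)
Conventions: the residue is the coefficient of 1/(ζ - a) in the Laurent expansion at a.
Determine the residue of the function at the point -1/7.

At the order-1 pole -1/7 set g(ζ) = (ζ - (-1/7))*f(ζ) = -ζ**2/18 + ζ/13 - 31/28.
Simple pole: residue = g(a) at a = -1/7, which is -25667/22932.

The residue is -25667/22932.


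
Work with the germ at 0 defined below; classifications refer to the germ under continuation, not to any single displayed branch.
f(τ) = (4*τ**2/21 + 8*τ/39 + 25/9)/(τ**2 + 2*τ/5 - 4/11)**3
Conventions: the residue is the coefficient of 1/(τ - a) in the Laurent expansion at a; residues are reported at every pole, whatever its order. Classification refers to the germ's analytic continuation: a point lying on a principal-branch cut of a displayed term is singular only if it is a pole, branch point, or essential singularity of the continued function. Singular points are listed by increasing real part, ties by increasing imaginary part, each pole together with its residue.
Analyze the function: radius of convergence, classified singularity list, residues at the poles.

Radius of convergence at 0: -1/5 + (1/55)*sqrt(1221).
At -1/5 - (1/55)*sqrt(1221): a pole of order 3; residue -(841952375/5973812208)*sqrt(1221).
At -1/5 + (1/55)*sqrt(1221): a pole of order 3; residue (841952375/5973812208)*sqrt(1221).


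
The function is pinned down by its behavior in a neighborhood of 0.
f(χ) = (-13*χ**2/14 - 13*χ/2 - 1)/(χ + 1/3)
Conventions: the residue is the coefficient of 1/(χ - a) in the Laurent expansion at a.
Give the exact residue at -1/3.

The residue is 67/63.

At the order-1 pole -1/3 set g(χ) = (χ - (-1/3))*f(χ) = -13*χ**2/14 - 13*χ/2 - 1.
Simple pole: residue = g(a) at a = -1/3, which is 67/63.


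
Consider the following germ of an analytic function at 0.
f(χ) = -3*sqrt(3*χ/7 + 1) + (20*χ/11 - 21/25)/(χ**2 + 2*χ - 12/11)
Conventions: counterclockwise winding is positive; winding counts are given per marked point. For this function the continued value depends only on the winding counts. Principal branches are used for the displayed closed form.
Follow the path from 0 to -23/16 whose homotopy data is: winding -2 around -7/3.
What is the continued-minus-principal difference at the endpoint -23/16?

The rational part is single-valued and drops out of the difference; each branch term changes only by its own monodromy.
(-3)*sqrt(1 - χ/(-7/3)): winding -2 is even, the square root returns to the same sheet, contribution 0.
Summing the contributions at χ = -23/16 gives 0.

Continued minus principal equals 0.


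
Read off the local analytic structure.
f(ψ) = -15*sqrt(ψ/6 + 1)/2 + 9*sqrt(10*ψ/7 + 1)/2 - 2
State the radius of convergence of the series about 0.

Branch term (9/2)*sqrt(1 - ψ/(-7/10)): its argument vanishes at ψ = -7/10, a square-root branch point, modulus 7/10.
Branch term (-15/2)*sqrt(1 - ψ/(-6)): its argument vanishes at ψ = -6, a square-root branch point, modulus 6.
The radius of convergence is the smallest modulus among the singular points: 7/10.

The radius of convergence is 7/10.


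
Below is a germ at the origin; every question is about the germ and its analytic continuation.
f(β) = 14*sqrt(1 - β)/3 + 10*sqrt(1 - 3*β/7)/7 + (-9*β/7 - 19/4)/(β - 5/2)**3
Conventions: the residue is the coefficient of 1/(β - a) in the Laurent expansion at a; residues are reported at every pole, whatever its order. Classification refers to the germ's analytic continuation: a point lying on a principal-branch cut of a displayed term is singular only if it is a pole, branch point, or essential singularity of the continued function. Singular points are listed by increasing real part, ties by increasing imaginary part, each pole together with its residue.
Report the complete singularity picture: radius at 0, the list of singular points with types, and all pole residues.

Radius of convergence at 0: 1.
At 1: an algebraic (square-root) branch point.
At 7/3: an algebraic (square-root) branch point.
At 5/2: a pole of order 3; residue 0.

Denominator factor (β - 5/2)^3: pole of order 3 at 5/2, modulus 5/2.
Branch term (10/7)*sqrt(1 - β/(7/3)): its argument vanishes at β = 7/3, a square-root branch point, modulus 7/3.
Branch term (14/3)*sqrt(1 - β/(1)): its argument vanishes at β = 1, a square-root branch point, modulus 1.
The radius of convergence is the smallest modulus among the singular points: 1.
The branch terms are analytic at 5/2 and contribute nothing to the residue; only the rational part matters.
At the order-3 pole 5/2 set g(β) = (β - (5/2))^3*(rational part) = -9*β/7 - 19/4.
Order-3 pole: residue = g''(a)/2; g''(5/2) = 0, so the residue is 0.
List the singular points by increasing real part (a conjugate pair: the negative imaginary part first).


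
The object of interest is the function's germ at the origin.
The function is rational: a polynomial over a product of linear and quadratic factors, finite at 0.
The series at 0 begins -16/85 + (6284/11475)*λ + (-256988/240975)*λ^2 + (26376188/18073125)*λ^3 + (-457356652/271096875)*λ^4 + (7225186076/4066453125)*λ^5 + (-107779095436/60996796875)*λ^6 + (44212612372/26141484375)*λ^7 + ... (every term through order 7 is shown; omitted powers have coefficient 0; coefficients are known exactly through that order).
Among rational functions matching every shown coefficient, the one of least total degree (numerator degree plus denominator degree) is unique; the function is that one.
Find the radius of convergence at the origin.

No rational of total degree below 5 reproduces all 8 coefficients; solving the [2/3] Pade equations on them gives f(λ) = (-15*λ**2/14 + 31*λ/36 - 15/17)/((λ + 5/4)**2*(λ + 3)), whose expansion matches every shown term.
Denominator factor (λ + 5/4)^2: pole of order 2 at -5/4, modulus 5/4.
Denominator factor (λ + 3): pole of order 1 at -3, modulus 3.
The radius of convergence is the smallest modulus among the singular points: 5/4.

The radius of convergence is 5/4.
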